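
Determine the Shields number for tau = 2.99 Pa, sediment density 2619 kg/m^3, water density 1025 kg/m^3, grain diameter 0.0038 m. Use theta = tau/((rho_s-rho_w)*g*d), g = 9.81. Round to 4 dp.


theta = tau / ((rho_s - rho_w) * g * d)
rho_s - rho_w = 2619 - 1025 = 1594
Denominator = 1594 * 9.81 * 0.0038 = 59.421132
theta = 2.99 / 59.421132
theta = 0.0503

0.0503


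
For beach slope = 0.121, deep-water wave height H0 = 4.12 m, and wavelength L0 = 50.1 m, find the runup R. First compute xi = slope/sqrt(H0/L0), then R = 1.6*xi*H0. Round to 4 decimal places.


xi = slope / sqrt(H0/L0)
H0/L0 = 4.12/50.1 = 0.082236
sqrt(0.082236) = 0.286767
xi = 0.121 / 0.286767 = 0.421945
R = 1.6 * xi * H0 = 1.6 * 0.421945 * 4.12
R = 2.7815 m

2.7815


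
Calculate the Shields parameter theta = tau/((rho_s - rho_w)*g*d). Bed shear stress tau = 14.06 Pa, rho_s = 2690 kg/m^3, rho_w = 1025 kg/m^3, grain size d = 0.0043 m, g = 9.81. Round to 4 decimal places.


theta = tau / ((rho_s - rho_w) * g * d)
rho_s - rho_w = 2690 - 1025 = 1665
Denominator = 1665 * 9.81 * 0.0043 = 70.234695
theta = 14.06 / 70.234695
theta = 0.2002

0.2002


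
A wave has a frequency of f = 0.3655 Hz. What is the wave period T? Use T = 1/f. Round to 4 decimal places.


T = 1 / f
T = 1 / 0.3655
T = 2.7360 s

2.7360


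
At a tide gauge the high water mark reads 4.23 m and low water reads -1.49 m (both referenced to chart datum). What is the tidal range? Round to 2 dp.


Tidal range = High water - Low water
Tidal range = 4.23 - (-1.49)
Tidal range = 5.72 m

5.72


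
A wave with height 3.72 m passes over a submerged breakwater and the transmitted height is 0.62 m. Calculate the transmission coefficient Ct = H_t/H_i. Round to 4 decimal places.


Ct = H_t / H_i
Ct = 0.62 / 3.72
Ct = 0.1667

0.1667


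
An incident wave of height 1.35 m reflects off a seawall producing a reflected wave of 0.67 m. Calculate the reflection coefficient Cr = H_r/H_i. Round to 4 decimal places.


Cr = H_r / H_i
Cr = 0.67 / 1.35
Cr = 0.4963

0.4963


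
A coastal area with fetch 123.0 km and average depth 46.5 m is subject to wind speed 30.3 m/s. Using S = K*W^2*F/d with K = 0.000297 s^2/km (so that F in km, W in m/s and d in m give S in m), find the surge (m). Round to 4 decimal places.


S = K * W^2 * F / d
W^2 = 30.3^2 = 918.09
S = 0.000297 * 918.09 * 123.0 / 46.5
Numerator = 0.000297 * 918.09 * 123.0 = 33.538746
S = 33.538746 / 46.5 = 0.7213 m

0.7213


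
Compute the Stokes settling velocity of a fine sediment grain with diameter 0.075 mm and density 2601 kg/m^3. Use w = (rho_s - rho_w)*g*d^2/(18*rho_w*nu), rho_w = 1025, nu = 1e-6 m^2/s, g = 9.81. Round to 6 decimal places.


w = (rho_s - rho_w) * g * d^2 / (18 * rho_w * nu)
d = 0.075 mm = 0.000075 m
rho_s - rho_w = 2601 - 1025 = 1576
Numerator = 1576 * 9.81 * (0.000075)^2 = 0.000086965650
Denominator = 18 * 1025 * 1e-6 = 0.018450
w = 0.004714 m/s

0.004714


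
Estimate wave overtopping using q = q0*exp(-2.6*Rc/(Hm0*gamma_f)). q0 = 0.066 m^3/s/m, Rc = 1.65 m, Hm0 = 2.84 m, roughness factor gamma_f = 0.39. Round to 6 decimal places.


q = q0 * exp(-2.6 * Rc / (Hm0 * gamma_f))
Exponent = -2.6 * 1.65 / (2.84 * 0.39)
= -2.6 * 1.65 / 1.1076
= -3.873239
exp(-3.873239) = 0.020791
q = 0.066 * 0.020791
q = 0.001372 m^3/s/m

0.001372


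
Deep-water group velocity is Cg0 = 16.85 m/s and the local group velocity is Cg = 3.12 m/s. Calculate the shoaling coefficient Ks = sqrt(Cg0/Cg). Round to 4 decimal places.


Ks = sqrt(Cg0 / Cg)
Ks = sqrt(16.85 / 3.12)
Ks = sqrt(5.4006)
Ks = 2.3239

2.3239


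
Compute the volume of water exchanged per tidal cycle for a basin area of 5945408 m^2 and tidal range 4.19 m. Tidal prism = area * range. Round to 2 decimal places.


Tidal prism = Area * Tidal range
P = 5945408 * 4.19
P = 24911259.52 m^3

24911259.52


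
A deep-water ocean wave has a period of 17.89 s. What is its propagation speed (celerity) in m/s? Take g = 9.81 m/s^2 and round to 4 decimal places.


We use the deep-water celerity formula:
C = g * T / (2 * pi)
C = 9.81 * 17.89 / (2 * 3.14159...)
C = 175.500900 / 6.283185
C = 27.9318 m/s

27.9318


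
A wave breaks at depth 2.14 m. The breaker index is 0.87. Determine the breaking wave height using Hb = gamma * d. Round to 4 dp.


Hb = gamma * d
Hb = 0.87 * 2.14
Hb = 1.8618 m

1.8618


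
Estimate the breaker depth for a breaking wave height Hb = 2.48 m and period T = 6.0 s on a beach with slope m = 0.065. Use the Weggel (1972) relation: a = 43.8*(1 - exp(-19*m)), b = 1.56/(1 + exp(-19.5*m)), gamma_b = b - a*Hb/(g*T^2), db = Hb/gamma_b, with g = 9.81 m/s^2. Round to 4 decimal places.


a = 43.8 * (1 - exp(-19 * m))
exp(-19 * 0.065) = exp(-1.2350) = 0.290835
a = 43.8 * (1 - 0.290835) = 31.061437
b = 1.56 / (1 + exp(-19.5 * m))
exp(-19.5 * 0.065) = exp(-1.2675) = 0.281535
b = 1.56 / (1 + 0.281535) = 1.217291
Hb / (g * T^2) = 2.48 / (9.81 * 6.0^2) = 2.48 / 353.1600 = 0.00702231
gamma_b = b - a * Hb/(g*T^2) = 1.217291 - 31.061437 * 0.00702231 = 0.999167
db = Hb / gamma_b = 2.48 / 0.999167
db = 2.4821 m

2.4821


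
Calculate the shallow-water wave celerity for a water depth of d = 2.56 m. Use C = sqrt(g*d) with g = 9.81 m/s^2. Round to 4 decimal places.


Using the shallow-water approximation:
C = sqrt(g * d) = sqrt(9.81 * 2.56)
C = sqrt(25.1136)
C = 5.0113 m/s

5.0113


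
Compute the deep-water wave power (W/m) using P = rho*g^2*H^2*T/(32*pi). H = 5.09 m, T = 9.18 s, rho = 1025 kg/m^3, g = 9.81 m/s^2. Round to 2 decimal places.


P = rho * g^2 * H^2 * T / (32 * pi)
P = 1025 * 9.81^2 * 5.09^2 * 9.18 / (32 * pi)
P = 1025 * 96.2361 * 25.9081 * 9.18 / 100.53096
P = 233367.45 W/m

233367.45


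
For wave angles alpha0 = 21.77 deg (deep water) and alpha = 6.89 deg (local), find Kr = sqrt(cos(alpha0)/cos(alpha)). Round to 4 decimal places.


Kr = sqrt(cos(alpha0) / cos(alpha))
cos(21.77) = 0.928680
cos(6.89) = 0.992778
Kr = sqrt(0.928680 / 0.992778)
Kr = sqrt(0.935436)
Kr = 0.9672

0.9672


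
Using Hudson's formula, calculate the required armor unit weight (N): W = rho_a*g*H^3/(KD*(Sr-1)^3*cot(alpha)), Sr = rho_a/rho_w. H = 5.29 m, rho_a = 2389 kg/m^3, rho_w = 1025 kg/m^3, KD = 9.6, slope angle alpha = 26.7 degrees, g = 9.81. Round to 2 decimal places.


Sr = rho_a / rho_w = 2389 / 1025 = 2.330732
(Sr - 1) = 1.330732
(Sr - 1)^3 = 2.356522
cot(26.7) = 1 / tan(26.7) = 1 / 0.502948 = 1.988279
Numerator = 2389 * 9.81 * 5.29^3 = 3469382.4178
Denominator = 9.6 * 2.356522 * 1.988279 = 44.980057
W = 3469382.4178 / 44.980057
W = 77131.57 N

77131.57


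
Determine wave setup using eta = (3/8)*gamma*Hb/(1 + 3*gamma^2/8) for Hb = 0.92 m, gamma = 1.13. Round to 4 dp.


eta = (3/8) * gamma * Hb / (1 + 3*gamma^2/8)
Numerator = (3/8) * 1.13 * 0.92 = 0.389850
Denominator = 1 + 3*1.13^2/8 = 1 + 0.478838 = 1.478838
eta = 0.389850 / 1.478838
eta = 0.2636 m

0.2636


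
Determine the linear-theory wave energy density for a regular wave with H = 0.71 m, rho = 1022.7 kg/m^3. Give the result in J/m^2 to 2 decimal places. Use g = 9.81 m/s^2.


E = (1/8) * rho * g * H^2
E = (1/8) * 1022.7 * 9.81 * 0.71^2
E = 0.125 * 1022.7 * 9.81 * 0.5041
E = 632.18 J/m^2

632.18


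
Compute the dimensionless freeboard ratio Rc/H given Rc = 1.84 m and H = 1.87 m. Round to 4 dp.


Relative freeboard = Rc / H
= 1.84 / 1.87
= 0.9840

0.9840


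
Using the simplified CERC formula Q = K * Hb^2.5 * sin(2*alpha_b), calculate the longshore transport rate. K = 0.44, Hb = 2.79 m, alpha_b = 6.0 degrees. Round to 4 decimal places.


Q = K * Hb^2.5 * sin(2 * alpha_b)
Hb^2.5 = 2.79^2.5 = 13.002010
sin(2 * 6.0) = sin(12.0) = 0.207912
Q = 0.44 * 13.002010 * 0.207912
Q = 1.1894 m^3/s

1.1894


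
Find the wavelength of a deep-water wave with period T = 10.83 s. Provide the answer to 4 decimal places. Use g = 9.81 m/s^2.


L0 = g * T^2 / (2 * pi)
L0 = 9.81 * 10.83^2 / (2 * pi)
L0 = 9.81 * 117.2889 / 6.28319
L0 = 1150.6041 / 6.28319
L0 = 183.1243 m

183.1243


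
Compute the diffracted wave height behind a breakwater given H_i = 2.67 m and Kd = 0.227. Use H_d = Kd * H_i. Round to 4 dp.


H_d = Kd * H_i
H_d = 0.227 * 2.67
H_d = 0.6061 m

0.6061


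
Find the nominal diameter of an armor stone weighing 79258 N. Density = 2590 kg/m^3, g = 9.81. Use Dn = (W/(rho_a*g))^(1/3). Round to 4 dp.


V = W / (rho_a * g)
V = 79258 / (2590 * 9.81)
V = 79258 / 25407.90
V = 3.119423 m^3
Dn = V^(1/3) = 3.119423^(1/3)
Dn = 1.4611 m

1.4611


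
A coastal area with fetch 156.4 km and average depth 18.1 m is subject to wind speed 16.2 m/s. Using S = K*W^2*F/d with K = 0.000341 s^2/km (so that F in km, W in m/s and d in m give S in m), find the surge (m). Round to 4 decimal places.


S = K * W^2 * F / d
W^2 = 16.2^2 = 262.44
S = 0.000341 * 262.44 * 156.4 / 18.1
Numerator = 0.000341 * 262.44 * 156.4 = 13.996555
S = 13.996555 / 18.1 = 0.7733 m

0.7733


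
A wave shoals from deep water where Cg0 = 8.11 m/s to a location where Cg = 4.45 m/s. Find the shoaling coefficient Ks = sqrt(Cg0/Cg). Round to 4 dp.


Ks = sqrt(Cg0 / Cg)
Ks = sqrt(8.11 / 4.45)
Ks = sqrt(1.8225)
Ks = 1.3500

1.3500


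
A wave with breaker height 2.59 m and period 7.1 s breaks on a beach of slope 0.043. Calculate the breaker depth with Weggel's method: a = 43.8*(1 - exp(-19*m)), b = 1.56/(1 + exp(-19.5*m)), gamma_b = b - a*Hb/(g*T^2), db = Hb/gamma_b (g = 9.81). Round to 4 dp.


a = 43.8 * (1 - exp(-19 * m))
exp(-19 * 0.043) = exp(-0.8170) = 0.441755
a = 43.8 * (1 - 0.441755) = 24.451134
b = 1.56 / (1 + exp(-19.5 * m))
exp(-19.5 * 0.043) = exp(-0.8385) = 0.432359
b = 1.56 / (1 + 0.432359) = 1.089113
Hb / (g * T^2) = 2.59 / (9.81 * 7.1^2) = 2.59 / 494.5221 = 0.00523738
gamma_b = b - a * Hb/(g*T^2) = 1.089113 - 24.451134 * 0.00523738 = 0.961053
db = Hb / gamma_b = 2.59 / 0.961053
db = 2.6950 m

2.6950


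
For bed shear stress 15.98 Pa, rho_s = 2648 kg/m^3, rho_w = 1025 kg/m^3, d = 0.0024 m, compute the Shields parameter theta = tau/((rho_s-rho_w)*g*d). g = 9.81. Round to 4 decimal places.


theta = tau / ((rho_s - rho_w) * g * d)
rho_s - rho_w = 2648 - 1025 = 1623
Denominator = 1623 * 9.81 * 0.0024 = 38.211912
theta = 15.98 / 38.211912
theta = 0.4182

0.4182


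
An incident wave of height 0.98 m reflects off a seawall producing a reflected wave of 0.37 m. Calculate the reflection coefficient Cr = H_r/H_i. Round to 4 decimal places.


Cr = H_r / H_i
Cr = 0.37 / 0.98
Cr = 0.3776

0.3776


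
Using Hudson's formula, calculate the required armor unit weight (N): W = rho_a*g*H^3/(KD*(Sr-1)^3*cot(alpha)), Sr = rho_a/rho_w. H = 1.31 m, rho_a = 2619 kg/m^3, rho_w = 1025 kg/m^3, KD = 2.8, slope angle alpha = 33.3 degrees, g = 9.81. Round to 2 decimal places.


Sr = rho_a / rho_w = 2619 / 1025 = 2.555122
(Sr - 1) = 1.555122
(Sr - 1)^3 = 3.760914
cot(33.3) = 1 / tan(33.3) = 1 / 0.656877 = 1.522355
Numerator = 2619 * 9.81 * 1.31^3 = 57758.8307
Denominator = 2.8 * 3.760914 * 1.522355 = 16.031243
W = 57758.8307 / 16.031243
W = 3602.89 N

3602.89


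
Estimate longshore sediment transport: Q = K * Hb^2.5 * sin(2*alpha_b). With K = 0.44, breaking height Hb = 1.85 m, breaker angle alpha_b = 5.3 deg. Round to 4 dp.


Q = K * Hb^2.5 * sin(2 * alpha_b)
Hb^2.5 = 1.85^2.5 = 4.655103
sin(2 * 5.3) = sin(10.6) = 0.183951
Q = 0.44 * 4.655103 * 0.183951
Q = 0.3768 m^3/s

0.3768


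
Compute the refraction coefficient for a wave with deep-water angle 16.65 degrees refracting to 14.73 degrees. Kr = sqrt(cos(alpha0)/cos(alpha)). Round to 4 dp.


Kr = sqrt(cos(alpha0) / cos(alpha))
cos(16.65) = 0.958073
cos(14.73) = 0.967135
Kr = sqrt(0.958073 / 0.967135)
Kr = sqrt(0.990630)
Kr = 0.9953

0.9953


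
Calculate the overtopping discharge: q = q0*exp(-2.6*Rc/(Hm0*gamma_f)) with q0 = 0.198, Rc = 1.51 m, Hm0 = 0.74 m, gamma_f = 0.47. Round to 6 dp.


q = q0 * exp(-2.6 * Rc / (Hm0 * gamma_f))
Exponent = -2.6 * 1.51 / (0.74 * 0.47)
= -2.6 * 1.51 / 0.3478
= -11.288097
exp(-11.288097) = 0.000013
q = 0.198 * 0.000013
q = 0.000002 m^3/s/m

0.000002


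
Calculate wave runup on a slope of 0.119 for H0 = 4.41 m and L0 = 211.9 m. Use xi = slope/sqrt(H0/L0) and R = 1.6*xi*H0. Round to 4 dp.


xi = slope / sqrt(H0/L0)
H0/L0 = 4.41/211.9 = 0.020812
sqrt(0.020812) = 0.144263
xi = 0.119 / 0.144263 = 0.824885
R = 1.6 * xi * H0 = 1.6 * 0.824885 * 4.41
R = 5.8204 m

5.8204


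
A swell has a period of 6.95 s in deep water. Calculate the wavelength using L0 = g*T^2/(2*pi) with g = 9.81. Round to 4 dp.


L0 = g * T^2 / (2 * pi)
L0 = 9.81 * 6.95^2 / (2 * pi)
L0 = 9.81 * 48.3025 / 6.28319
L0 = 473.8475 / 6.28319
L0 = 75.4152 m

75.4152


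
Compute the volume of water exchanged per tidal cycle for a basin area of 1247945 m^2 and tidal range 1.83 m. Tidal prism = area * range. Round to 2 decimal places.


Tidal prism = Area * Tidal range
P = 1247945 * 1.83
P = 2283739.35 m^3

2283739.35


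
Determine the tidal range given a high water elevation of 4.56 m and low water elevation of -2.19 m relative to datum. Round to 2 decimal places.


Tidal range = High water - Low water
Tidal range = 4.56 - (-2.19)
Tidal range = 6.75 m

6.75


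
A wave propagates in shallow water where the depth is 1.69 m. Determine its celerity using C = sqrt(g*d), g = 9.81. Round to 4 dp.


Using the shallow-water approximation:
C = sqrt(g * d) = sqrt(9.81 * 1.69)
C = sqrt(16.5789)
C = 4.0717 m/s

4.0717


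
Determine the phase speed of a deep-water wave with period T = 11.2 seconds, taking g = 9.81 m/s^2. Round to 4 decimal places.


We use the deep-water celerity formula:
C = g * T / (2 * pi)
C = 9.81 * 11.2 / (2 * 3.14159...)
C = 109.872000 / 6.283185
C = 17.4867 m/s

17.4867


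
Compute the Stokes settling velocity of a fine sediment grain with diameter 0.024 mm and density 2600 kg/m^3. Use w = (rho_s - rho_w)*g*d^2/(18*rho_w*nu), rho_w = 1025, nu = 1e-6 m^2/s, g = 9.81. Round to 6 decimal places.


w = (rho_s - rho_w) * g * d^2 / (18 * rho_w * nu)
d = 0.024 mm = 0.000024 m
rho_s - rho_w = 2600 - 1025 = 1575
Numerator = 1575 * 9.81 * (0.000024)^2 = 0.000008899632
Denominator = 18 * 1025 * 1e-6 = 0.018450
w = 0.000482 m/s

0.000482


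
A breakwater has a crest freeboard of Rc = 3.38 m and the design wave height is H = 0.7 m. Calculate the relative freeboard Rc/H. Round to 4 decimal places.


Relative freeboard = Rc / H
= 3.38 / 0.7
= 4.8286

4.8286


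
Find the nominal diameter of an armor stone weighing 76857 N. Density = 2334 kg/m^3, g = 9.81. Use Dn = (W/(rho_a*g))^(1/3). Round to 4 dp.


V = W / (rho_a * g)
V = 76857 / (2334 * 9.81)
V = 76857 / 22896.54
V = 3.356708 m^3
Dn = V^(1/3) = 3.356708^(1/3)
Dn = 1.4973 m

1.4973


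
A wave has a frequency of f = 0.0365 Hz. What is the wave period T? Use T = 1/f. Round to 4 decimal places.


T = 1 / f
T = 1 / 0.0365
T = 27.3973 s

27.3973


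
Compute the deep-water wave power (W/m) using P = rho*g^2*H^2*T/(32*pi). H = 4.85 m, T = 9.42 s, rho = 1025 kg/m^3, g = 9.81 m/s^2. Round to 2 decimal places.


P = rho * g^2 * H^2 * T / (32 * pi)
P = 1025 * 9.81^2 * 4.85^2 * 9.42 / (32 * pi)
P = 1025 * 96.2361 * 23.5225 * 9.42 / 100.53096
P = 217418.46 W/m

217418.46


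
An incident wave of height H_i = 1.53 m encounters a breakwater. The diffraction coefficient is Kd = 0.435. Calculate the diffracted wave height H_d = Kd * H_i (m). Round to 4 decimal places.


H_d = Kd * H_i
H_d = 0.435 * 1.53
H_d = 0.6656 m

0.6656


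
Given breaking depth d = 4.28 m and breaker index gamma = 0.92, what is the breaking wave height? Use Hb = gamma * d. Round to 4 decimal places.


Hb = gamma * d
Hb = 0.92 * 4.28
Hb = 3.9376 m

3.9376


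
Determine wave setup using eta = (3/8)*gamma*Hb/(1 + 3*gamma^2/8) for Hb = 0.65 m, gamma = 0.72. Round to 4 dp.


eta = (3/8) * gamma * Hb / (1 + 3*gamma^2/8)
Numerator = (3/8) * 0.72 * 0.65 = 0.175500
Denominator = 1 + 3*0.72^2/8 = 1 + 0.194400 = 1.194400
eta = 0.175500 / 1.194400
eta = 0.1469 m

0.1469


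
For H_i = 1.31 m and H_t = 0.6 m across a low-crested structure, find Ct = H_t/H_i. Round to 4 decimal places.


Ct = H_t / H_i
Ct = 0.6 / 1.31
Ct = 0.4580

0.4580


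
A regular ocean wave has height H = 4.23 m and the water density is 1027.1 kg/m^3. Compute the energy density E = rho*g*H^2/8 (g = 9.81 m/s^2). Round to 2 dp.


E = (1/8) * rho * g * H^2
E = (1/8) * 1027.1 * 9.81 * 4.23^2
E = 0.125 * 1027.1 * 9.81 * 17.8929
E = 22535.77 J/m^2

22535.77


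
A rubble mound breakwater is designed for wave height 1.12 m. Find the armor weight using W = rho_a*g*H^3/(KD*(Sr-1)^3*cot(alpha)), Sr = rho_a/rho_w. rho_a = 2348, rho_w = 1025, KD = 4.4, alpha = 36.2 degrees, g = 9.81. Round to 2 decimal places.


Sr = rho_a / rho_w = 2348 / 1025 = 2.290732
(Sr - 1) = 1.290732
(Sr - 1)^3 = 2.150344
cot(36.2) = 1 / tan(36.2) = 1 / 0.731889 = 1.366327
Numerator = 2348 * 9.81 * 1.12^3 = 32360.9430
Denominator = 4.4 * 2.150344 * 1.366327 = 12.927519
W = 32360.9430 / 12.927519
W = 2503.26 N

2503.26


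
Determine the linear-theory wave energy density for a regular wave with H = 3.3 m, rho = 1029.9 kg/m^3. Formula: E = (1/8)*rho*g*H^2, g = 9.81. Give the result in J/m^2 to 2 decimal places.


E = (1/8) * rho * g * H^2
E = (1/8) * 1029.9 * 9.81 * 3.3^2
E = 0.125 * 1029.9 * 9.81 * 10.8900
E = 13753.14 J/m^2

13753.14


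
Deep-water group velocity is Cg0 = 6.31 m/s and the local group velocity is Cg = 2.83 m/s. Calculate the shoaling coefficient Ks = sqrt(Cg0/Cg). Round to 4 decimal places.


Ks = sqrt(Cg0 / Cg)
Ks = sqrt(6.31 / 2.83)
Ks = sqrt(2.2297)
Ks = 1.4932

1.4932


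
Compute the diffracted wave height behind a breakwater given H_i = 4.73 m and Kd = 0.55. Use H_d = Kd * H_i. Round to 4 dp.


H_d = Kd * H_i
H_d = 0.55 * 4.73
H_d = 2.6015 m

2.6015


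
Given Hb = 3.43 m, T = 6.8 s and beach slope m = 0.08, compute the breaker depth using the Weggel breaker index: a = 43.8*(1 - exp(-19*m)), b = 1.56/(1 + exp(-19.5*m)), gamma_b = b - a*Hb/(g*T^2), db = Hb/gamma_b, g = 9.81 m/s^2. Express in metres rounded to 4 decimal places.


a = 43.8 * (1 - exp(-19 * m))
exp(-19 * 0.08) = exp(-1.5200) = 0.218712
a = 43.8 * (1 - 0.218712) = 34.220419
b = 1.56 / (1 + exp(-19.5 * m))
exp(-19.5 * 0.08) = exp(-1.5600) = 0.210136
b = 1.56 / (1 + 0.210136) = 1.289111
Hb / (g * T^2) = 3.43 / (9.81 * 6.8^2) = 3.43 / 453.6144 = 0.00756149
gamma_b = b - a * Hb/(g*T^2) = 1.289111 - 34.220419 * 0.00756149 = 1.030354
db = Hb / gamma_b = 3.43 / 1.030354
db = 3.3290 m

3.3290


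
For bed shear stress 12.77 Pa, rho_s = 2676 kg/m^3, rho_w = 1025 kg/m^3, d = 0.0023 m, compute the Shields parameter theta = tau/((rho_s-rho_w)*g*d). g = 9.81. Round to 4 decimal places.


theta = tau / ((rho_s - rho_w) * g * d)
rho_s - rho_w = 2676 - 1025 = 1651
Denominator = 1651 * 9.81 * 0.0023 = 37.251513
theta = 12.77 / 37.251513
theta = 0.3428

0.3428


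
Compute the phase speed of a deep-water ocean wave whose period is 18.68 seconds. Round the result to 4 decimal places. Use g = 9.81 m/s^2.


We use the deep-water celerity formula:
C = g * T / (2 * pi)
C = 9.81 * 18.68 / (2 * 3.14159...)
C = 183.250800 / 6.283185
C = 29.1653 m/s

29.1653


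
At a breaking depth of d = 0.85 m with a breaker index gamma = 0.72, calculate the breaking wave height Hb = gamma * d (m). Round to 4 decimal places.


Hb = gamma * d
Hb = 0.72 * 0.85
Hb = 0.6120 m

0.6120


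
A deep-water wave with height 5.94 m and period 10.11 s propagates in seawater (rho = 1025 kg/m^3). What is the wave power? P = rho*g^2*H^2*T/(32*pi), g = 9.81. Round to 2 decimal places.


P = rho * g^2 * H^2 * T / (32 * pi)
P = 1025 * 9.81^2 * 5.94^2 * 10.11 / (32 * pi)
P = 1025 * 96.2361 * 35.2836 * 10.11 / 100.53096
P = 350014.53 W/m

350014.53


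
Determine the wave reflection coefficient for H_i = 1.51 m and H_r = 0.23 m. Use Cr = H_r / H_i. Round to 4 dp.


Cr = H_r / H_i
Cr = 0.23 / 1.51
Cr = 0.1523

0.1523


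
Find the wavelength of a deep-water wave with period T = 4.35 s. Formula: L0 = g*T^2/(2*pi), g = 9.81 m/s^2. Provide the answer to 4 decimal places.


L0 = g * T^2 / (2 * pi)
L0 = 9.81 * 4.35^2 / (2 * pi)
L0 = 9.81 * 18.9225 / 6.28319
L0 = 185.6297 / 6.28319
L0 = 29.5439 m

29.5439


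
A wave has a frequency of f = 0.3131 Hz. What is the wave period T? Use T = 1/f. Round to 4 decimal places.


T = 1 / f
T = 1 / 0.3131
T = 3.1939 s

3.1939


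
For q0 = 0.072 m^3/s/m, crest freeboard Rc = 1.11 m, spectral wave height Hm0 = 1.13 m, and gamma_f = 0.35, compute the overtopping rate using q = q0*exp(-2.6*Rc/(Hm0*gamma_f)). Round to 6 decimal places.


q = q0 * exp(-2.6 * Rc / (Hm0 * gamma_f))
Exponent = -2.6 * 1.11 / (1.13 * 0.35)
= -2.6 * 1.11 / 0.3955
= -7.297092
exp(-7.297092) = 0.000678
q = 0.072 * 0.000678
q = 0.000049 m^3/s/m

0.000049


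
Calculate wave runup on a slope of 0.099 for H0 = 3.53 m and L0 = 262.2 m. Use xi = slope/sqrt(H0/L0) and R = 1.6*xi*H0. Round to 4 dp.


xi = slope / sqrt(H0/L0)
H0/L0 = 3.53/262.2 = 0.013463
sqrt(0.013463) = 0.116030
xi = 0.099 / 0.116030 = 0.853226
R = 1.6 * xi * H0 = 1.6 * 0.853226 * 3.53
R = 4.8190 m

4.8190


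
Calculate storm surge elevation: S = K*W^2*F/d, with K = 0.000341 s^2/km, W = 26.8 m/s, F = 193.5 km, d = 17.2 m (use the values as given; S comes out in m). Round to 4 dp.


S = K * W^2 * F / d
W^2 = 26.8^2 = 718.24
S = 0.000341 * 718.24 * 193.5 / 17.2
Numerator = 0.000341 * 718.24 * 193.5 = 47.391989
S = 47.391989 / 17.2 = 2.7553 m

2.7553


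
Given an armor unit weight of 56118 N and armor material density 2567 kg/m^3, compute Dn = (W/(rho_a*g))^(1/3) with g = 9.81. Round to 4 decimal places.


V = W / (rho_a * g)
V = 56118 / (2567 * 9.81)
V = 56118 / 25182.27
V = 2.228473 m^3
Dn = V^(1/3) = 2.228473^(1/3)
Dn = 1.3062 m

1.3062


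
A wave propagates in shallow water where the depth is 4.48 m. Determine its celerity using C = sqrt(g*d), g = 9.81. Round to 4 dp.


Using the shallow-water approximation:
C = sqrt(g * d) = sqrt(9.81 * 4.48)
C = sqrt(43.9488)
C = 6.6294 m/s

6.6294


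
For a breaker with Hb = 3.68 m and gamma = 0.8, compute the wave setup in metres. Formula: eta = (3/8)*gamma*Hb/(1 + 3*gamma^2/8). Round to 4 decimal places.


eta = (3/8) * gamma * Hb / (1 + 3*gamma^2/8)
Numerator = (3/8) * 0.8 * 3.68 = 1.104000
Denominator = 1 + 3*0.8^2/8 = 1 + 0.240000 = 1.240000
eta = 1.104000 / 1.240000
eta = 0.8903 m

0.8903


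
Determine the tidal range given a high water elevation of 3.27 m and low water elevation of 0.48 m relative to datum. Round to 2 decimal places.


Tidal range = High water - Low water
Tidal range = 3.27 - (0.48)
Tidal range = 2.79 m

2.79


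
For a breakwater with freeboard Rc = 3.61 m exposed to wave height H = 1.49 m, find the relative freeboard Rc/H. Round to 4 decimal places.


Relative freeboard = Rc / H
= 3.61 / 1.49
= 2.4228

2.4228


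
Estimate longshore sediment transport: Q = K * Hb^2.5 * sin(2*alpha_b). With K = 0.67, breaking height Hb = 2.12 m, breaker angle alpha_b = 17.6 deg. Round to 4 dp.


Q = K * Hb^2.5 * sin(2 * alpha_b)
Hb^2.5 = 2.12^2.5 = 6.543945
sin(2 * 17.6) = sin(35.2) = 0.576432
Q = 0.67 * 6.543945 * 0.576432
Q = 2.5273 m^3/s

2.5273


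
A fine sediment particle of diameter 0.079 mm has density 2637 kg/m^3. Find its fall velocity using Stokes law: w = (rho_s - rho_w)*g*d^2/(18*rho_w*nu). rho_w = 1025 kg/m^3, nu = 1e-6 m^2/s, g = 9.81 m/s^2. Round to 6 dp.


w = (rho_s - rho_w) * g * d^2 / (18 * rho_w * nu)
d = 0.079 mm = 0.000079 m
rho_s - rho_w = 2637 - 1025 = 1612
Numerator = 1612 * 9.81 * (0.000079)^2 = 0.000098693427
Denominator = 18 * 1025 * 1e-6 = 0.018450
w = 0.005349 m/s

0.005349


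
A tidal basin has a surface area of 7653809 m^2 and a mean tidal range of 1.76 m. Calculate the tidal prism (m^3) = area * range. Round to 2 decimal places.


Tidal prism = Area * Tidal range
P = 7653809 * 1.76
P = 13470703.84 m^3

13470703.84


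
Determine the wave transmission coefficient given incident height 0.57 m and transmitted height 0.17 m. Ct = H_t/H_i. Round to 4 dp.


Ct = H_t / H_i
Ct = 0.17 / 0.57
Ct = 0.2982

0.2982


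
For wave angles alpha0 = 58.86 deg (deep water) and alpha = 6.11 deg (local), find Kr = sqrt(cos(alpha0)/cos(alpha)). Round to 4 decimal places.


Kr = sqrt(cos(alpha0) / cos(alpha))
cos(58.86) = 0.517131
cos(6.11) = 0.994319
Kr = sqrt(0.517131 / 0.994319)
Kr = sqrt(0.520085)
Kr = 0.7212

0.7212


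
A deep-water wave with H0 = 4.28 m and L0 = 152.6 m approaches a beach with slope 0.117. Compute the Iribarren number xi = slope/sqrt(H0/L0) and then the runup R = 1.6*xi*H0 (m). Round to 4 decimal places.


xi = slope / sqrt(H0/L0)
H0/L0 = 4.28/152.6 = 0.028047
sqrt(0.028047) = 0.167473
xi = 0.117 / 0.167473 = 0.698620
R = 1.6 * xi * H0 = 1.6 * 0.698620 * 4.28
R = 4.7842 m

4.7842


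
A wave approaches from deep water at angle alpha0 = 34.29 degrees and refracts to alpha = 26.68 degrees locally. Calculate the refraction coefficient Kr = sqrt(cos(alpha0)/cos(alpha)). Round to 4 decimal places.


Kr = sqrt(cos(alpha0) / cos(alpha))
cos(34.29) = 0.826197
cos(26.68) = 0.893528
Kr = sqrt(0.826197 / 0.893528)
Kr = sqrt(0.924645)
Kr = 0.9616

0.9616


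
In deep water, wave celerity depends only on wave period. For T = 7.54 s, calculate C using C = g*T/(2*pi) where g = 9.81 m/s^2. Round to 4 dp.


We use the deep-water celerity formula:
C = g * T / (2 * pi)
C = 9.81 * 7.54 / (2 * 3.14159...)
C = 73.967400 / 6.283185
C = 11.7723 m/s

11.7723


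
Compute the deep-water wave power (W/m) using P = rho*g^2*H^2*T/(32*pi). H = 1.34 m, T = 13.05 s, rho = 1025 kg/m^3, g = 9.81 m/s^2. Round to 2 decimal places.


P = rho * g^2 * H^2 * T / (32 * pi)
P = 1025 * 9.81^2 * 1.34^2 * 13.05 / (32 * pi)
P = 1025 * 96.2361 * 1.7956 * 13.05 / 100.53096
P = 22992.29 W/m

22992.29


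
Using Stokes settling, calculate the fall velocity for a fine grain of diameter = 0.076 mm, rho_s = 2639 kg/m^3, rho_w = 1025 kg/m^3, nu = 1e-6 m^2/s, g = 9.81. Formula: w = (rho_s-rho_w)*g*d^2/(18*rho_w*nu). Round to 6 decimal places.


w = (rho_s - rho_w) * g * d^2 / (18 * rho_w * nu)
d = 0.076 mm = 0.000076 m
rho_s - rho_w = 2639 - 1025 = 1614
Numerator = 1614 * 9.81 * (0.000076)^2 = 0.000091453372
Denominator = 18 * 1025 * 1e-6 = 0.018450
w = 0.004957 m/s

0.004957


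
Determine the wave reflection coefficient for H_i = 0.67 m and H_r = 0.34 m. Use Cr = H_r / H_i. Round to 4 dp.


Cr = H_r / H_i
Cr = 0.34 / 0.67
Cr = 0.5075

0.5075


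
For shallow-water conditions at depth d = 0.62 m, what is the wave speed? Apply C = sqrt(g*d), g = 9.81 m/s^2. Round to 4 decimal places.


Using the shallow-water approximation:
C = sqrt(g * d) = sqrt(9.81 * 0.62)
C = sqrt(6.0822)
C = 2.4662 m/s

2.4662


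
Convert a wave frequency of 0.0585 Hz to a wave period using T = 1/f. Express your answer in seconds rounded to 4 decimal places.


T = 1 / f
T = 1 / 0.0585
T = 17.0940 s

17.0940


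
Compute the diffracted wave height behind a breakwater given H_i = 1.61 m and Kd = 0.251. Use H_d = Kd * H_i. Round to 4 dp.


H_d = Kd * H_i
H_d = 0.251 * 1.61
H_d = 0.4041 m

0.4041


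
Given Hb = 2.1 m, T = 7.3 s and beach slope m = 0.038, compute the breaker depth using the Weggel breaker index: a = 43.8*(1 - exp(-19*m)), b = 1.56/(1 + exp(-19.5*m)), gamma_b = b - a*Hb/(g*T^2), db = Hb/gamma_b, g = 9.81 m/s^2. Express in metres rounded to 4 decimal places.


a = 43.8 * (1 - exp(-19 * m))
exp(-19 * 0.038) = exp(-0.7220) = 0.485780
a = 43.8 * (1 - 0.485780) = 22.522848
b = 1.56 / (1 + exp(-19.5 * m))
exp(-19.5 * 0.038) = exp(-0.7410) = 0.476637
b = 1.56 / (1 + 0.476637) = 1.056455
Hb / (g * T^2) = 2.1 / (9.81 * 7.3^2) = 2.1 / 522.7749 = 0.00401703
gamma_b = b - a * Hb/(g*T^2) = 1.056455 - 22.522848 * 0.00401703 = 0.965980
db = Hb / gamma_b = 2.1 / 0.965980
db = 2.1740 m

2.1740


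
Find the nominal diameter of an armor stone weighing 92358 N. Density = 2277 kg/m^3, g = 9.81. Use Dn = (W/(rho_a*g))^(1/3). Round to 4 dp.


V = W / (rho_a * g)
V = 92358 / (2277 * 9.81)
V = 92358 / 22337.37
V = 4.134686 m^3
Dn = V^(1/3) = 4.134686^(1/3)
Dn = 1.6050 m

1.6050


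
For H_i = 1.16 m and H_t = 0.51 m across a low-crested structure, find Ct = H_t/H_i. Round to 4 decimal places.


Ct = H_t / H_i
Ct = 0.51 / 1.16
Ct = 0.4397

0.4397


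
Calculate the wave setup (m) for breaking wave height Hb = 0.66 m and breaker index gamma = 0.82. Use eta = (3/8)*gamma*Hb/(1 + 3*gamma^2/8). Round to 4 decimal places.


eta = (3/8) * gamma * Hb / (1 + 3*gamma^2/8)
Numerator = (3/8) * 0.82 * 0.66 = 0.202950
Denominator = 1 + 3*0.82^2/8 = 1 + 0.252150 = 1.252150
eta = 0.202950 / 1.252150
eta = 0.1621 m

0.1621


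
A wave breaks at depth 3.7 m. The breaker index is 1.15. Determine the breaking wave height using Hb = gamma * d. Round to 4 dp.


Hb = gamma * d
Hb = 1.15 * 3.7
Hb = 4.2550 m

4.2550


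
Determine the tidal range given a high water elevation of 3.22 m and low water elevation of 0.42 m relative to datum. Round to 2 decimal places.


Tidal range = High water - Low water
Tidal range = 3.22 - (0.42)
Tidal range = 2.80 m

2.80


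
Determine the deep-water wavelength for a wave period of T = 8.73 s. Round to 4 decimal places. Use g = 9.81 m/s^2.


L0 = g * T^2 / (2 * pi)
L0 = 9.81 * 8.73^2 / (2 * pi)
L0 = 9.81 * 76.2129 / 6.28319
L0 = 747.6485 / 6.28319
L0 = 118.9920 m

118.9920


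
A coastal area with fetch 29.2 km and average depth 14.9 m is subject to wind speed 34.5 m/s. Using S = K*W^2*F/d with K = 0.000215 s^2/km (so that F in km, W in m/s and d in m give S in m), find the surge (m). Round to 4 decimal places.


S = K * W^2 * F / d
W^2 = 34.5^2 = 1190.25
S = 0.000215 * 1190.25 * 29.2 / 14.9
Numerator = 0.000215 * 1190.25 * 29.2 = 7.472389
S = 7.472389 / 14.9 = 0.5015 m

0.5015


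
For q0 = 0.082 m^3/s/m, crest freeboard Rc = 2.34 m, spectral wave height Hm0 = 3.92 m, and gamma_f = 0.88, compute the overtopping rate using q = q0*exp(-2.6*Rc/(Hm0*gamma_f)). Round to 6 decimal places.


q = q0 * exp(-2.6 * Rc / (Hm0 * gamma_f))
Exponent = -2.6 * 2.34 / (3.92 * 0.88)
= -2.6 * 2.34 / 3.4496
= -1.763683
exp(-1.763683) = 0.171412
q = 0.082 * 0.171412
q = 0.014056 m^3/s/m

0.014056


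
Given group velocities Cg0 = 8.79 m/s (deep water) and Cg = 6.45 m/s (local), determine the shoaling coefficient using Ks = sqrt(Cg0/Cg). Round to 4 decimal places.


Ks = sqrt(Cg0 / Cg)
Ks = sqrt(8.79 / 6.45)
Ks = sqrt(1.3628)
Ks = 1.1674

1.1674


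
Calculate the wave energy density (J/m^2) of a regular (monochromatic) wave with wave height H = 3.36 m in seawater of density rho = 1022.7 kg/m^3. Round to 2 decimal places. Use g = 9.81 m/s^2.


E = (1/8) * rho * g * H^2
E = (1/8) * 1022.7 * 9.81 * 3.36^2
E = 0.125 * 1022.7 * 9.81 * 11.2896
E = 14158.13 J/m^2

14158.13


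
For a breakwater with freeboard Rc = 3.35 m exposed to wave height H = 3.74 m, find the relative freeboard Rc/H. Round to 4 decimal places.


Relative freeboard = Rc / H
= 3.35 / 3.74
= 0.8957

0.8957


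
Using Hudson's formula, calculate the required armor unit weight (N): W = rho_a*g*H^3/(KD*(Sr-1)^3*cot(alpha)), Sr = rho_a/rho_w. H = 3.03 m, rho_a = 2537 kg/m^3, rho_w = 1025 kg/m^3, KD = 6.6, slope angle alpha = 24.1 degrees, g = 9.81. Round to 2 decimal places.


Sr = rho_a / rho_w = 2537 / 1025 = 2.475122
(Sr - 1) = 1.475122
(Sr - 1)^3 = 3.209843
cot(24.1) = 1 / tan(24.1) = 1 / 0.447322 = 2.235528
Numerator = 2537 * 9.81 * 3.03^3 = 692336.7102
Denominator = 6.6 * 3.209843 * 2.235528 = 47.359578
W = 692336.7102 / 47.359578
W = 14618.73 N

14618.73


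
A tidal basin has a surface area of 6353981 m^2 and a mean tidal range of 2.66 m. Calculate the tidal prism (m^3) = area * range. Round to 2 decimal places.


Tidal prism = Area * Tidal range
P = 6353981 * 2.66
P = 16901589.46 m^3

16901589.46


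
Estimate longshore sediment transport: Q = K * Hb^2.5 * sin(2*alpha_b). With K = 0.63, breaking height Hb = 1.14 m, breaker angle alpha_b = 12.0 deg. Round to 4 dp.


Q = K * Hb^2.5 * sin(2 * alpha_b)
Hb^2.5 = 1.14^2.5 = 1.387593
sin(2 * 12.0) = sin(24.0) = 0.406737
Q = 0.63 * 1.387593 * 0.406737
Q = 0.3556 m^3/s

0.3556


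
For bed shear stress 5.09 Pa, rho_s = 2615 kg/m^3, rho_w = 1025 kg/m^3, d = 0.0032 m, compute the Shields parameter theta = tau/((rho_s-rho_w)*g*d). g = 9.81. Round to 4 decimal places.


theta = tau / ((rho_s - rho_w) * g * d)
rho_s - rho_w = 2615 - 1025 = 1590
Denominator = 1590 * 9.81 * 0.0032 = 49.913280
theta = 5.09 / 49.913280
theta = 0.1020

0.1020


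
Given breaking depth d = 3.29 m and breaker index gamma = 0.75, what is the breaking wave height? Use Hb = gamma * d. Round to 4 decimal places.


Hb = gamma * d
Hb = 0.75 * 3.29
Hb = 2.4675 m

2.4675


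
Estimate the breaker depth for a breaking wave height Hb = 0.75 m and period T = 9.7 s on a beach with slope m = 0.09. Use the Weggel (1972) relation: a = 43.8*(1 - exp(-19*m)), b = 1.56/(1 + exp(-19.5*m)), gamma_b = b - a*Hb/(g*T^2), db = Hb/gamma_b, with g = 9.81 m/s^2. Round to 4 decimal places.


a = 43.8 * (1 - exp(-19 * m))
exp(-19 * 0.09) = exp(-1.7100) = 0.180866
a = 43.8 * (1 - 0.180866) = 35.878078
b = 1.56 / (1 + exp(-19.5 * m))
exp(-19.5 * 0.09) = exp(-1.7550) = 0.172907
b = 1.56 / (1 + 0.172907) = 1.330028
Hb / (g * T^2) = 0.75 / (9.81 * 9.7^2) = 0.75 / 923.0229 = 0.00081255
gamma_b = b - a * Hb/(g*T^2) = 1.330028 - 35.878078 * 0.00081255 = 1.300876
db = Hb / gamma_b = 0.75 / 1.300876
db = 0.5765 m

0.5765


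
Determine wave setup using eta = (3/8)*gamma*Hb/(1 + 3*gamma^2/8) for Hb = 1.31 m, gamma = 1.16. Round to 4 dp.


eta = (3/8) * gamma * Hb / (1 + 3*gamma^2/8)
Numerator = (3/8) * 1.16 * 1.31 = 0.569850
Denominator = 1 + 3*1.16^2/8 = 1 + 0.504600 = 1.504600
eta = 0.569850 / 1.504600
eta = 0.3787 m

0.3787


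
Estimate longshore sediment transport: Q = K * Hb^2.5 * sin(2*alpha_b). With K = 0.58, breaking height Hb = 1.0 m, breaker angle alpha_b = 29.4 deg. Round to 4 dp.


Q = K * Hb^2.5 * sin(2 * alpha_b)
Hb^2.5 = 1.0^2.5 = 1.000000
sin(2 * 29.4) = sin(58.8) = 0.855364
Q = 0.58 * 1.000000 * 0.855364
Q = 0.4961 m^3/s

0.4961


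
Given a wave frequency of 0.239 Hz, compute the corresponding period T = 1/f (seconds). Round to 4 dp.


T = 1 / f
T = 1 / 0.239
T = 4.1841 s

4.1841


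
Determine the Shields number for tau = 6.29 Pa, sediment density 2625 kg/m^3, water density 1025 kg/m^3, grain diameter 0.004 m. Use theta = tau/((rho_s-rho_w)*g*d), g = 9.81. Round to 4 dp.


theta = tau / ((rho_s - rho_w) * g * d)
rho_s - rho_w = 2625 - 1025 = 1600
Denominator = 1600 * 9.81 * 0.004 = 62.784000
theta = 6.29 / 62.784000
theta = 0.1002

0.1002


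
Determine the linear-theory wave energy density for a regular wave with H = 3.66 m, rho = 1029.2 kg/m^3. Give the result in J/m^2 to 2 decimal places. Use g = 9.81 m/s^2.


E = (1/8) * rho * g * H^2
E = (1/8) * 1029.2 * 9.81 * 3.66^2
E = 0.125 * 1029.2 * 9.81 * 13.3956
E = 16906.00 J/m^2

16906.00


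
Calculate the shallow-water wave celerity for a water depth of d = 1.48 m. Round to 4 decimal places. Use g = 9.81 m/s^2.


Using the shallow-water approximation:
C = sqrt(g * d) = sqrt(9.81 * 1.48)
C = sqrt(14.5188)
C = 3.8104 m/s

3.8104


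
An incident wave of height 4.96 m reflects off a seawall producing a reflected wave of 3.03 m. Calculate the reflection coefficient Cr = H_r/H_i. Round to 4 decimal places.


Cr = H_r / H_i
Cr = 3.03 / 4.96
Cr = 0.6109

0.6109


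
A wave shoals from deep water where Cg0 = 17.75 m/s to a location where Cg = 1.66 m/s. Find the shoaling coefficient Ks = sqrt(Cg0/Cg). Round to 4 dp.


Ks = sqrt(Cg0 / Cg)
Ks = sqrt(17.75 / 1.66)
Ks = sqrt(10.6928)
Ks = 3.2700

3.2700


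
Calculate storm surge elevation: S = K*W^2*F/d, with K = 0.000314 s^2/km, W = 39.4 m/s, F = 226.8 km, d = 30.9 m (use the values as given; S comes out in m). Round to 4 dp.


S = K * W^2 * F / d
W^2 = 39.4^2 = 1552.36
S = 0.000314 * 1552.36 * 226.8 / 30.9
Numerator = 0.000314 * 1552.36 * 226.8 = 110.551628
S = 110.551628 / 30.9 = 3.5777 m

3.5777


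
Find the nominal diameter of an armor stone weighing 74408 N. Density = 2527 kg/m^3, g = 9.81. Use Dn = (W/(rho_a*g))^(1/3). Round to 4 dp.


V = W / (rho_a * g)
V = 74408 / (2527 * 9.81)
V = 74408 / 24789.87
V = 3.001549 m^3
Dn = V^(1/3) = 3.001549^(1/3)
Dn = 1.4425 m

1.4425


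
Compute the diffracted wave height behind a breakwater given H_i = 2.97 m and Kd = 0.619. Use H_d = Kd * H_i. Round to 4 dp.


H_d = Kd * H_i
H_d = 0.619 * 2.97
H_d = 1.8384 m

1.8384


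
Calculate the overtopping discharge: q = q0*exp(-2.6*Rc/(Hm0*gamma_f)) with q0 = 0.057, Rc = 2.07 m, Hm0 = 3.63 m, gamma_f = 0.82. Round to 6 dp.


q = q0 * exp(-2.6 * Rc / (Hm0 * gamma_f))
Exponent = -2.6 * 2.07 / (3.63 * 0.82)
= -2.6 * 2.07 / 2.9766
= -1.808103
exp(-1.808103) = 0.163965
q = 0.057 * 0.163965
q = 0.009346 m^3/s/m

0.009346


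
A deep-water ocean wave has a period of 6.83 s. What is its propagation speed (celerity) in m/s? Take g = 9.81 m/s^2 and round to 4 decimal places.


We use the deep-water celerity formula:
C = g * T / (2 * pi)
C = 9.81 * 6.83 / (2 * 3.14159...)
C = 67.002300 / 6.283185
C = 10.6637 m/s

10.6637


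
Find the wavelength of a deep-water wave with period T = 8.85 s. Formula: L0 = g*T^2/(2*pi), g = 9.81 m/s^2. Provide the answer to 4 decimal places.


L0 = g * T^2 / (2 * pi)
L0 = 9.81 * 8.85^2 / (2 * pi)
L0 = 9.81 * 78.3225 / 6.28319
L0 = 768.3437 / 6.28319
L0 = 122.2857 m

122.2857


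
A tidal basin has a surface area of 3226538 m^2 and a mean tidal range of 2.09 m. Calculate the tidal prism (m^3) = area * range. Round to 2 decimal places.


Tidal prism = Area * Tidal range
P = 3226538 * 2.09
P = 6743464.42 m^3

6743464.42


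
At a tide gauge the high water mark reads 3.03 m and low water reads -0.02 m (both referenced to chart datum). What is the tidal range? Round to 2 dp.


Tidal range = High water - Low water
Tidal range = 3.03 - (-0.02)
Tidal range = 3.05 m

3.05


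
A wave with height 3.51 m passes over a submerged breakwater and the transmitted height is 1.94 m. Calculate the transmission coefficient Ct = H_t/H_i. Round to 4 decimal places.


Ct = H_t / H_i
Ct = 1.94 / 3.51
Ct = 0.5527

0.5527


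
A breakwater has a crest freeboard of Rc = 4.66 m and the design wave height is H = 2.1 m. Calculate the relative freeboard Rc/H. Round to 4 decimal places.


Relative freeboard = Rc / H
= 4.66 / 2.1
= 2.2190

2.2190


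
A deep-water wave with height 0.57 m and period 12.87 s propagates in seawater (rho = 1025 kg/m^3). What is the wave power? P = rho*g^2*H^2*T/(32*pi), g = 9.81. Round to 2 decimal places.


P = rho * g^2 * H^2 * T / (32 * pi)
P = 1025 * 9.81^2 * 0.57^2 * 12.87 / (32 * pi)
P = 1025 * 96.2361 * 0.3249 * 12.87 / 100.53096
P = 4102.89 W/m

4102.89


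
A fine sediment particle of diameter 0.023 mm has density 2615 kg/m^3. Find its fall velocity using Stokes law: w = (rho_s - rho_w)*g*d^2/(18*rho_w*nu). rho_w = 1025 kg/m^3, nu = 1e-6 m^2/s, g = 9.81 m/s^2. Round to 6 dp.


w = (rho_s - rho_w) * g * d^2 / (18 * rho_w * nu)
d = 0.023 mm = 0.000023 m
rho_s - rho_w = 2615 - 1025 = 1590
Numerator = 1590 * 9.81 * (0.000023)^2 = 0.000008251289
Denominator = 18 * 1025 * 1e-6 = 0.018450
w = 0.000447 m/s

0.000447


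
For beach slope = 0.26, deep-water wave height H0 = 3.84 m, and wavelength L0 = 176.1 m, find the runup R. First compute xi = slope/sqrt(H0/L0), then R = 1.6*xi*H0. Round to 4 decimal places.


xi = slope / sqrt(H0/L0)
H0/L0 = 3.84/176.1 = 0.021806
sqrt(0.021806) = 0.147668
xi = 0.26 / 0.147668 = 1.760708
R = 1.6 * xi * H0 = 1.6 * 1.760708 * 3.84
R = 10.8178 m

10.8178


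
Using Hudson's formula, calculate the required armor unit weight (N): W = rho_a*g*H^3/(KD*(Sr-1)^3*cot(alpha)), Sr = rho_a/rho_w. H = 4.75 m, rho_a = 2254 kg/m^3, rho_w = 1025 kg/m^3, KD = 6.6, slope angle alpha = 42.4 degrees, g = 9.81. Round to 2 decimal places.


Sr = rho_a / rho_w = 2254 / 1025 = 2.199024
(Sr - 1) = 1.199024
(Sr - 1)^3 = 1.723789
cot(42.4) = 1 / tan(42.4) = 1 / 0.913125 = 1.095140
Numerator = 2254 * 9.81 * 4.75^3 = 2369756.6353
Denominator = 6.6 * 1.723789 * 1.095140 = 12.459411
W = 2369756.6353 / 12.459411
W = 190198.12 N

190198.12
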